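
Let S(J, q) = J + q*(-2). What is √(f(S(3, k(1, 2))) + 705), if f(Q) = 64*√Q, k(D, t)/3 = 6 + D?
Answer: √(705 + 64*I*√39) ≈ 27.526 + 7.2599*I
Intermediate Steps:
k(D, t) = 18 + 3*D (k(D, t) = 3*(6 + D) = 18 + 3*D)
S(J, q) = J - 2*q
√(f(S(3, k(1, 2))) + 705) = √(64*√(3 - 2*(18 + 3*1)) + 705) = √(64*√(3 - 2*(18 + 3)) + 705) = √(64*√(3 - 2*21) + 705) = √(64*√(3 - 42) + 705) = √(64*√(-39) + 705) = √(64*(I*√39) + 705) = √(64*I*√39 + 705) = √(705 + 64*I*√39)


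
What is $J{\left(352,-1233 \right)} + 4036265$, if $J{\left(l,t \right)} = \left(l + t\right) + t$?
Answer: $4034151$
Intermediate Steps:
$J{\left(l,t \right)} = l + 2 t$
$J{\left(352,-1233 \right)} + 4036265 = \left(352 + 2 \left(-1233\right)\right) + 4036265 = \left(352 - 2466\right) + 4036265 = -2114 + 4036265 = 4034151$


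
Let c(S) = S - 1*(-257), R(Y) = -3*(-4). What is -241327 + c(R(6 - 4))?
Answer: -241058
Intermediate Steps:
R(Y) = 12
c(S) = 257 + S (c(S) = S + 257 = 257 + S)
-241327 + c(R(6 - 4)) = -241327 + (257 + 12) = -241327 + 269 = -241058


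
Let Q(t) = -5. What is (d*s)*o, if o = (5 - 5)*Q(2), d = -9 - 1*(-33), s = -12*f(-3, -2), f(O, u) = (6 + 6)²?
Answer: 0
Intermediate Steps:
f(O, u) = 144 (f(O, u) = 12² = 144)
s = -1728 (s = -12*144 = -1728)
d = 24 (d = -9 + 33 = 24)
o = 0 (o = (5 - 5)*(-5) = 0*(-5) = 0)
(d*s)*o = (24*(-1728))*0 = -41472*0 = 0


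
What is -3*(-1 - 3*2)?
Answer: 21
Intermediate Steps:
-3*(-1 - 3*2) = -3*(-1 - 6) = -3*(-7) = 21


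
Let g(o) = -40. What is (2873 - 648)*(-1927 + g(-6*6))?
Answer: -4376575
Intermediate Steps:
(2873 - 648)*(-1927 + g(-6*6)) = (2873 - 648)*(-1927 - 40) = 2225*(-1967) = -4376575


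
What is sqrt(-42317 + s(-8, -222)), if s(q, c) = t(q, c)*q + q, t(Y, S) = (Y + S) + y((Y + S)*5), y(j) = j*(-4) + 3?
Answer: I*sqrt(77309) ≈ 278.04*I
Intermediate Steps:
y(j) = 3 - 4*j (y(j) = -4*j + 3 = 3 - 4*j)
t(Y, S) = 3 - 19*S - 19*Y (t(Y, S) = (Y + S) + (3 - 4*(Y + S)*5) = (S + Y) + (3 - 4*(S + Y)*5) = (S + Y) + (3 - 4*(5*S + 5*Y)) = (S + Y) + (3 + (-20*S - 20*Y)) = (S + Y) + (3 - 20*S - 20*Y) = 3 - 19*S - 19*Y)
s(q, c) = q + q*(3 - 19*c - 19*q) (s(q, c) = (3 - 19*c - 19*q)*q + q = q*(3 - 19*c - 19*q) + q = q + q*(3 - 19*c - 19*q))
sqrt(-42317 + s(-8, -222)) = sqrt(-42317 - 8*(4 - 19*(-222) - 19*(-8))) = sqrt(-42317 - 8*(4 + 4218 + 152)) = sqrt(-42317 - 8*4374) = sqrt(-42317 - 34992) = sqrt(-77309) = I*sqrt(77309)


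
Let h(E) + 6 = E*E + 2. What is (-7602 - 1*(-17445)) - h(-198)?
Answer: -29357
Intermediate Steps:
h(E) = -4 + E² (h(E) = -6 + (E*E + 2) = -6 + (E² + 2) = -6 + (2 + E²) = -4 + E²)
(-7602 - 1*(-17445)) - h(-198) = (-7602 - 1*(-17445)) - (-4 + (-198)²) = (-7602 + 17445) - (-4 + 39204) = 9843 - 1*39200 = 9843 - 39200 = -29357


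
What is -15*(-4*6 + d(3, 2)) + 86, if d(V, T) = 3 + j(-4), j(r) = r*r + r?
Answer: 221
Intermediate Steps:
j(r) = r + r**2 (j(r) = r**2 + r = r + r**2)
d(V, T) = 15 (d(V, T) = 3 - 4*(1 - 4) = 3 - 4*(-3) = 3 + 12 = 15)
-15*(-4*6 + d(3, 2)) + 86 = -15*(-4*6 + 15) + 86 = -15*(-24 + 15) + 86 = -15*(-9) + 86 = 135 + 86 = 221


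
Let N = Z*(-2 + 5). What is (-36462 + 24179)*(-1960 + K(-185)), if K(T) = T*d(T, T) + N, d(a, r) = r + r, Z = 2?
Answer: -816770368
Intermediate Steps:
N = 6 (N = 2*(-2 + 5) = 2*3 = 6)
d(a, r) = 2*r
K(T) = 6 + 2*T**2 (K(T) = T*(2*T) + 6 = 2*T**2 + 6 = 6 + 2*T**2)
(-36462 + 24179)*(-1960 + K(-185)) = (-36462 + 24179)*(-1960 + (6 + 2*(-185)**2)) = -12283*(-1960 + (6 + 2*34225)) = -12283*(-1960 + (6 + 68450)) = -12283*(-1960 + 68456) = -12283*66496 = -816770368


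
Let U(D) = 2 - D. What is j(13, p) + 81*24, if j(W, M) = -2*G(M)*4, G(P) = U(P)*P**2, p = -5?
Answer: 544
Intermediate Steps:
G(P) = P**2*(2 - P) (G(P) = (2 - P)*P**2 = P**2*(2 - P))
j(W, M) = -8*M**2*(2 - M) (j(W, M) = -2*M**2*(2 - M)*4 = -8*M**2*(2 - M))
j(13, p) + 81*24 = 8*(-5)**2*(-2 - 5) + 81*24 = 8*25*(-7) + 1944 = -1400 + 1944 = 544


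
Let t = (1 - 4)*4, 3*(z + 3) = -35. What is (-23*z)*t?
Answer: -4048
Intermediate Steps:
z = -44/3 (z = -3 + (⅓)*(-35) = -3 - 35/3 = -44/3 ≈ -14.667)
t = -12 (t = -3*4 = -12)
(-23*z)*t = -23*(-44/3)*(-12) = (1012/3)*(-12) = -4048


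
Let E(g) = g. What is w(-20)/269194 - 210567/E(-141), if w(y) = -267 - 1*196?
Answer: 18894435905/12652118 ≈ 1493.4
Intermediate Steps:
w(y) = -463 (w(y) = -267 - 196 = -463)
w(-20)/269194 - 210567/E(-141) = -463/269194 - 210567/(-141) = -463*1/269194 - 210567*(-1/141) = -463/269194 + 70189/47 = 18894435905/12652118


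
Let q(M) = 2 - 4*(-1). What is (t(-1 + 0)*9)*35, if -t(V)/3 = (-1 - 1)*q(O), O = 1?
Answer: 11340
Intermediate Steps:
q(M) = 6 (q(M) = 2 + 4 = 6)
t(V) = 36 (t(V) = -3*(-1 - 1)*6 = -(-6)*6 = -3*(-12) = 36)
(t(-1 + 0)*9)*35 = (36*9)*35 = 324*35 = 11340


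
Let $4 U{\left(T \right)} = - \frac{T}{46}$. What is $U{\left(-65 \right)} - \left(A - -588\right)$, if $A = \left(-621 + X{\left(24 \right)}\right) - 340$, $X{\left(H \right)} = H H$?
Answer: $- \frac{37287}{184} \approx -202.65$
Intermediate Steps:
$X{\left(H \right)} = H^{2}$
$A = -385$ ($A = \left(-621 + 24^{2}\right) - 340 = \left(-621 + 576\right) - 340 = -45 - 340 = -385$)
$U{\left(T \right)} = - \frac{T}{184}$ ($U{\left(T \right)} = \frac{\left(-1\right) \frac{T}{46}}{4} = \frac{\left(- \frac{1}{46}\right) T}{4} = - \frac{T}{184}$)
$U{\left(-65 \right)} - \left(A - -588\right) = \left(- \frac{1}{184}\right) \left(-65\right) - \left(-385 - -588\right) = \frac{65}{184} - \left(-385 + 588\right) = \frac{65}{184} - 203 = - \frac{37287}{184}$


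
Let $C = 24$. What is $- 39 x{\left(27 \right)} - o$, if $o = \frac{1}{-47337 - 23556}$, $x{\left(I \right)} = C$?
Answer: $- \frac{66355847}{70893} \approx -936.0$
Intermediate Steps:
$x{\left(I \right)} = 24$
$o = - \frac{1}{70893}$ ($o = \frac{1}{-70893} = - \frac{1}{70893} \approx -1.4106 \cdot 10^{-5}$)
$- 39 x{\left(27 \right)} - o = \left(-39\right) 24 - - \frac{1}{70893} = -936 + \frac{1}{70893} = - \frac{66355847}{70893}$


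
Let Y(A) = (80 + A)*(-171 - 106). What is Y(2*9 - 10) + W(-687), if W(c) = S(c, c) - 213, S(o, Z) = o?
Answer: -25276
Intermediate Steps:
Y(A) = -22160 - 277*A (Y(A) = (80 + A)*(-277) = -22160 - 277*A)
W(c) = -213 + c (W(c) = c - 213 = -213 + c)
Y(2*9 - 10) + W(-687) = (-22160 - 277*(2*9 - 10)) + (-213 - 687) = (-22160 - 277*(18 - 10)) - 900 = (-22160 - 277*8) - 900 = (-22160 - 2216) - 900 = -24376 - 900 = -25276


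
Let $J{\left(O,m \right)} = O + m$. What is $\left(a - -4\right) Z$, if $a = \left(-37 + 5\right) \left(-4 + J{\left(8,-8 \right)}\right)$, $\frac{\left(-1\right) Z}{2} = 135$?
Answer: $-35640$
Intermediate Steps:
$Z = -270$ ($Z = \left(-2\right) 135 = -270$)
$a = 128$ ($a = \left(-37 + 5\right) \left(-4 + \left(8 - 8\right)\right) = - 32 \left(-4 + 0\right) = \left(-32\right) \left(-4\right) = 128$)
$\left(a - -4\right) Z = \left(128 - -4\right) \left(-270\right) = \left(128 + \left(6 - 2\right)\right) \left(-270\right) = \left(128 + 4\right) \left(-270\right) = 132 \left(-270\right) = -35640$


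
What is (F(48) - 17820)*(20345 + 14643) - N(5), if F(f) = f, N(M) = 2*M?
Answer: -621806746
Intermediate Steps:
(F(48) - 17820)*(20345 + 14643) - N(5) = (48 - 17820)*(20345 + 14643) - 2*5 = -17772*34988 - 1*10 = -621806736 - 10 = -621806746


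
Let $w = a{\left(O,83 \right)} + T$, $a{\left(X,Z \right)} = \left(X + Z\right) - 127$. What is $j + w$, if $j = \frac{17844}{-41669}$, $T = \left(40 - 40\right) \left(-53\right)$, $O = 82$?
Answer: $\frac{1565578}{41669} \approx 37.572$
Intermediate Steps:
$T = 0$ ($T = 0 \left(-53\right) = 0$)
$a{\left(X,Z \right)} = -127 + X + Z$
$j = - \frac{17844}{41669}$ ($j = 17844 \left(- \frac{1}{41669}\right) = - \frac{17844}{41669} \approx -0.42823$)
$w = 38$ ($w = \left(-127 + 82 + 83\right) + 0 = 38 + 0 = 38$)
$j + w = - \frac{17844}{41669} + 38 = \frac{1565578}{41669}$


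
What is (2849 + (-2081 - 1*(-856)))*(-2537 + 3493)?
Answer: 1552544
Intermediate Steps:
(2849 + (-2081 - 1*(-856)))*(-2537 + 3493) = (2849 + (-2081 + 856))*956 = (2849 - 1225)*956 = 1624*956 = 1552544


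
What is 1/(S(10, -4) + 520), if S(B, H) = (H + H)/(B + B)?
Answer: 5/2598 ≈ 0.0019246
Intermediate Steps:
S(B, H) = H/B (S(B, H) = (2*H)/((2*B)) = (2*H)*(1/(2*B)) = H/B)
1/(S(10, -4) + 520) = 1/(-4/10 + 520) = 1/(-4*⅒ + 520) = 1/(-⅖ + 520) = 1/(2598/5) = 5/2598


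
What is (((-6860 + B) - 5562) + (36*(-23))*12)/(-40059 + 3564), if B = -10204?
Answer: 3618/4055 ≈ 0.89223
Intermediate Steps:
(((-6860 + B) - 5562) + (36*(-23))*12)/(-40059 + 3564) = (((-6860 - 10204) - 5562) + (36*(-23))*12)/(-40059 + 3564) = ((-17064 - 5562) - 828*12)/(-36495) = (-22626 - 9936)*(-1/36495) = -32562*(-1/36495) = 3618/4055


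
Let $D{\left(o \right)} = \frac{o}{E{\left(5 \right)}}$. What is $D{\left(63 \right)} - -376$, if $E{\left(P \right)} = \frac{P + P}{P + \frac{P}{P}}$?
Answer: $\frac{2069}{5} \approx 413.8$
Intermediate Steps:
$E{\left(P \right)} = \frac{2 P}{1 + P}$ ($E{\left(P \right)} = \frac{2 P}{P + 1} = \frac{2 P}{1 + P}$)
$D{\left(o \right)} = \frac{3 o}{5}$ ($D{\left(o \right)} = \frac{o}{2 \cdot 5 \frac{1}{1 + 5}} = \frac{o}{2 \cdot 5 \cdot \frac{1}{6}} = \frac{o}{\frac{5}{3}} = o \frac{3}{5} = \frac{3 o}{5}$)
$D{\left(63 \right)} - -376 = \frac{3}{5} \cdot 63 - -376 = \frac{189}{5} + 376 = \frac{2069}{5}$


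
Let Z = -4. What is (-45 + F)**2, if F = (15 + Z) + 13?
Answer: 441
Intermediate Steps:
F = 24 (F = (15 - 4) + 13 = 11 + 13 = 24)
(-45 + F)**2 = (-45 + 24)**2 = (-21)**2 = 441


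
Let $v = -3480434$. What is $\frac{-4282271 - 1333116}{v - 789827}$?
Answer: $\frac{5615387}{4270261} \approx 1.315$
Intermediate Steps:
$\frac{-4282271 - 1333116}{v - 789827} = \frac{-4282271 - 1333116}{-3480434 - 789827} = - \frac{5615387}{-4270261} = \left(-5615387\right) \left(- \frac{1}{4270261}\right) = \frac{5615387}{4270261}$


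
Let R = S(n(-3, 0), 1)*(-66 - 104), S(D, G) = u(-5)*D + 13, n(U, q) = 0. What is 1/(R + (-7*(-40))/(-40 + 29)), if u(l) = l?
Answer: -11/24590 ≈ -0.00044734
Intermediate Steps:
S(D, G) = 13 - 5*D (S(D, G) = -5*D + 13 = 13 - 5*D)
R = -2210 (R = (13 - 5*0)*(-66 - 104) = (13 + 0)*(-170) = 13*(-170) = -2210)
1/(R + (-7*(-40))/(-40 + 29)) = 1/(-2210 + (-7*(-40))/(-40 + 29)) = 1/(-2210 + 280/(-11)) = 1/(-2210 + 280*(-1/11)) = 1/(-2210 - 280/11) = 1/(-24590/11) = -11/24590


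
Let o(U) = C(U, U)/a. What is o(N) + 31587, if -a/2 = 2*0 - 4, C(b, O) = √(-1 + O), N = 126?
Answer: 31587 + 5*√5/8 ≈ 31588.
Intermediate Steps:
a = 8 (a = -2*(2*0 - 4) = -2*(0 - 4) = -2*(-4) = 8)
o(U) = √(-1 + U)/8
o(N) + 31587 = √(-1 + 126)/8 + 31587 = √125/8 + 31587 = (5*√5)/8 + 31587 = 5*√5/8 + 31587 = 31587 + 5*√5/8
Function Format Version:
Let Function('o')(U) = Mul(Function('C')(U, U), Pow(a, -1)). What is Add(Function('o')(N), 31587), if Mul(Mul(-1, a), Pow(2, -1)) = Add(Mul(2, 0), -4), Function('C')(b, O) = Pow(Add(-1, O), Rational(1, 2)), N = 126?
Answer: Add(31587, Mul(Rational(5, 8), Pow(5, Rational(1, 2)))) ≈ 31588.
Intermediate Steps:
a = 8 (a = Mul(-2, Add(Mul(2, 0), -4)) = Mul(-2, Add(0, -4)) = Mul(-2, -4) = 8)
Function('o')(U) = Mul(Rational(1, 8), Pow(Add(-1, U), Rational(1, 2))) (Function('o')(U) = Mul(Pow(Add(-1, U), Rational(1, 2)), Pow(8, -1)) = Mul(Pow(Add(-1, U), Rational(1, 2)), Rational(1, 8)) = Mul(Rational(1, 8), Pow(Add(-1, U), Rational(1, 2))))
Add(Function('o')(N), 31587) = Add(Mul(Rational(1, 8), Pow(Add(-1, 126), Rational(1, 2))), 31587) = Add(Mul(Rational(1, 8), Pow(125, Rational(1, 2))), 31587) = Add(Mul(Rational(1, 8), Mul(5, Pow(5, Rational(1, 2)))), 31587) = Add(Mul(Rational(5, 8), Pow(5, Rational(1, 2))), 31587) = Add(31587, Mul(Rational(5, 8), Pow(5, Rational(1, 2))))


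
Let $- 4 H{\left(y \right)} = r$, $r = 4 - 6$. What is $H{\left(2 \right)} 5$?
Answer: $\frac{5}{2} \approx 2.5$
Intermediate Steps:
$r = -2$
$H{\left(y \right)} = \frac{1}{2}$ ($H{\left(y \right)} = \left(- \frac{1}{4}\right) \left(-2\right) = \frac{1}{2}$)
$H{\left(2 \right)} 5 = \frac{1}{2} \cdot 5 = \frac{5}{2}$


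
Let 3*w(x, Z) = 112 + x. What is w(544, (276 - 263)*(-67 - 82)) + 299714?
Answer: 899798/3 ≈ 2.9993e+5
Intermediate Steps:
w(x, Z) = 112/3 + x/3 (w(x, Z) = (112 + x)/3 = 112/3 + x/3)
w(544, (276 - 263)*(-67 - 82)) + 299714 = (112/3 + (⅓)*544) + 299714 = (112/3 + 544/3) + 299714 = 656/3 + 299714 = 899798/3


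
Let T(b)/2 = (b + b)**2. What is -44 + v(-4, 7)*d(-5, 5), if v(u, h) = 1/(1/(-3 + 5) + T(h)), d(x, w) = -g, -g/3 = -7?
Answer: -34582/785 ≈ -44.054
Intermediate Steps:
g = 21 (g = -3*(-7) = 21)
T(b) = 8*b**2 (T(b) = 2*(b + b)**2 = 2*(2*b)**2 = 2*(4*b**2) = 8*b**2)
d(x, w) = -21 (d(x, w) = -1*21 = -21)
v(u, h) = 1/(1/2 + 8*h**2) (v(u, h) = 1/(1/(-3 + 5) + 8*h**2) = 1/(1/2 + 8*h**2))
-44 + v(-4, 7)*d(-5, 5) = -44 + (2/(1 + 16*7**2))*(-21) = -44 + (2/(1 + 16*49))*(-21) = -44 + (2/(1 + 784))*(-21) = -44 + (2/785)*(-21) = -44 - 42/785 = -34582/785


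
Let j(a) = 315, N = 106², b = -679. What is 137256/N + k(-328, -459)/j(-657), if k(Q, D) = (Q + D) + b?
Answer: 6690916/884835 ≈ 7.5618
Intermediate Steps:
N = 11236
k(Q, D) = -679 + D + Q (k(Q, D) = (Q + D) - 679 = (D + Q) - 679 = -679 + D + Q)
137256/N + k(-328, -459)/j(-657) = 137256/11236 + (-679 - 459 - 328)/315 = 137256*(1/11236) - 1466*1/315 = 34314/2809 - 1466/315 = 6690916/884835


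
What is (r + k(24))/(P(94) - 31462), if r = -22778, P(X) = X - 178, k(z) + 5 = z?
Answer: 22759/31546 ≈ 0.72145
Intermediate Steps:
k(z) = -5 + z
P(X) = -178 + X
(r + k(24))/(P(94) - 31462) = (-22778 + (-5 + 24))/((-178 + 94) - 31462) = (-22778 + 19)/(-84 - 31462) = -22759/(-31546) = -22759*(-1/31546) = 22759/31546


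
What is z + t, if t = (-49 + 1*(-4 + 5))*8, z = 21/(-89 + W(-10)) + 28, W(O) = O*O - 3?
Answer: -2827/8 ≈ -353.38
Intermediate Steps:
W(O) = -3 + O² (W(O) = O² - 3 = -3 + O²)
z = 245/8 (z = 21/(-89 + (-3 + (-10)²)) + 28 = 21/(-89 + (-3 + 100)) + 28 = 21/(-89 + 97) + 28 = 21/8 + 28 = 245/8 ≈ 30.625)
t = -384 (t = (-49 + 1*1)*8 = (-49 + 1)*8 = -48*8 = -384)
z + t = 245/8 - 384 = -2827/8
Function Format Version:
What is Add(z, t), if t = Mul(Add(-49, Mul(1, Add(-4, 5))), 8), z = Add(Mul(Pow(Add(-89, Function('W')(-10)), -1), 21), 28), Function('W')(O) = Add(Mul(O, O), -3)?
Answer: Rational(-2827, 8) ≈ -353.38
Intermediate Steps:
Function('W')(O) = Add(-3, Pow(O, 2)) (Function('W')(O) = Add(Pow(O, 2), -3) = Add(-3, Pow(O, 2)))
z = Rational(245, 8) (z = Add(Mul(Pow(Add(-89, Add(-3, Pow(-10, 2))), -1), 21), 28) = Add(Mul(Pow(Add(-89, Add(-3, 100)), -1), 21), 28) = Add(Mul(Pow(Add(-89, 97), -1), 21), 28) = Add(Mul(Pow(8, -1), 21), 28) = Add(Mul(Rational(1, 8), 21), 28) = Add(Rational(21, 8), 28) = Rational(245, 8) ≈ 30.625)
t = -384 (t = Mul(Add(-49, Mul(1, 1)), 8) = Mul(Add(-49, 1), 8) = Mul(-48, 8) = -384)
Add(z, t) = Add(Rational(245, 8), -384) = Rational(-2827, 8)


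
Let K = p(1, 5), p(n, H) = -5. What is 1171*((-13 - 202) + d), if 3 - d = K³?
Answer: -101877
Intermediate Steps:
K = -5
d = 128 (d = 3 - 1*(-5)³ = 3 - 1*(-125) = 3 + 125 = 128)
1171*((-13 - 202) + d) = 1171*((-13 - 202) + 128) = 1171*(-215 + 128) = 1171*(-87) = -101877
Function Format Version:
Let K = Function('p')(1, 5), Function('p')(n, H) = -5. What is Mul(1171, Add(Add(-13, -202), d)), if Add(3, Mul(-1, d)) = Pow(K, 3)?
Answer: -101877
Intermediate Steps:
K = -5
d = 128 (d = Add(3, Mul(-1, Pow(-5, 3))) = Add(3, Mul(-1, -125)) = Add(3, 125) = 128)
Mul(1171, Add(Add(-13, -202), d)) = Mul(1171, Add(Add(-13, -202), 128)) = Mul(1171, Add(-215, 128)) = Mul(1171, -87) = -101877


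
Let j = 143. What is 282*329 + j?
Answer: 92921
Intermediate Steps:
282*329 + j = 282*329 + 143 = 92778 + 143 = 92921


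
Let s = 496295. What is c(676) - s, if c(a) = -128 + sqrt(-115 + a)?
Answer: -496423 + sqrt(561) ≈ -4.9640e+5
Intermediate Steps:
c(676) - s = (-128 + sqrt(-115 + 676)) - 1*496295 = (-128 + sqrt(561)) - 496295 = -496423 + sqrt(561)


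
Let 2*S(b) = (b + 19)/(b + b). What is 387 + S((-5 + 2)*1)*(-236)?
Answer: 2105/3 ≈ 701.67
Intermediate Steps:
S(b) = (19 + b)/(4*b) (S(b) = ((b + 19)/(b + b))/2 = ((19 + b)/((2*b)))/2 = ((19 + b)*(1/(2*b)))/2 = ((19 + b)/(2*b))/2 = (19 + b)/(4*b))
387 + S((-5 + 2)*1)*(-236) = 387 + ((19 + (-5 + 2)*1)/(4*(((-5 + 2)*1))))*(-236) = 387 + ((19 - 3*1)/(4*((-3*1))))*(-236) = 387 + ((¼)*(19 - 3)/(-3))*(-236) = 387 + ((¼)*(-⅓)*16)*(-236) = 387 - 4/3*(-236) = 387 + 944/3 = 2105/3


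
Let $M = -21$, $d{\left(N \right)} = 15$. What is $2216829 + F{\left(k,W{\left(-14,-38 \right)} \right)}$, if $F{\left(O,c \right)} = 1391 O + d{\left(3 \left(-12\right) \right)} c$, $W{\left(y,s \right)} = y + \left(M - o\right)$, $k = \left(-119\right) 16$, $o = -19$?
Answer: $-431875$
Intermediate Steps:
$k = -1904$
$W{\left(y,s \right)} = -2 + y$ ($W{\left(y,s \right)} = y - 2 = -2 + y$)
$F{\left(O,c \right)} = 15 c + 1391 O$ ($F{\left(O,c \right)} = 1391 O + 15 c = 15 c + 1391 O$)
$2216829 + F{\left(k,W{\left(-14,-38 \right)} \right)} = 2216829 + \left(15 \left(-2 - 14\right) + 1391 \left(-1904\right)\right) = 2216829 + \left(15 \left(-16\right) - 2648464\right) = 2216829 - 2648704 = -431875$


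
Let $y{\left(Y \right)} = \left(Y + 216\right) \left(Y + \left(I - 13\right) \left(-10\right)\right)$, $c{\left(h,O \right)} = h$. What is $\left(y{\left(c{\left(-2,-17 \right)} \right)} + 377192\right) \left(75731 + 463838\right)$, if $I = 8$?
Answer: $209063563016$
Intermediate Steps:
$y{\left(Y \right)} = \left(50 + Y\right) \left(216 + Y\right)$ ($y{\left(Y \right)} = \left(Y + 216\right) \left(Y + \left(8 - 13\right) \left(-10\right)\right) = \left(216 + Y\right) \left(Y - -50\right) = \left(216 + Y\right) \left(Y + 50\right) = \left(216 + Y\right) \left(50 + Y\right) = \left(50 + Y\right) \left(216 + Y\right)$)
$\left(y{\left(c{\left(-2,-17 \right)} \right)} + 377192\right) \left(75731 + 463838\right) = \left(\left(10800 + \left(-2\right)^{2} + 266 \left(-2\right)\right) + 377192\right) \left(75731 + 463838\right) = \left(\left(10800 + 4 - 532\right) + 377192\right) 539569 = \left(10272 + 377192\right) 539569 = 387464 \cdot 539569 = 209063563016$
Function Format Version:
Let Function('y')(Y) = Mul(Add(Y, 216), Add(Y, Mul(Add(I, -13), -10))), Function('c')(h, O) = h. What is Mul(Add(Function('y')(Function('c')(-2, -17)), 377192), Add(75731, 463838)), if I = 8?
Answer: 209063563016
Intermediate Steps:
Function('y')(Y) = Mul(Add(50, Y), Add(216, Y)) (Function('y')(Y) = Mul(Add(Y, 216), Add(Y, Mul(Add(8, -13), -10))) = Mul(Add(216, Y), Add(Y, Mul(-5, -10))) = Mul(Add(216, Y), Add(Y, 50)) = Mul(Add(216, Y), Add(50, Y)) = Mul(Add(50, Y), Add(216, Y)))
Mul(Add(Function('y')(Function('c')(-2, -17)), 377192), Add(75731, 463838)) = Mul(Add(Add(10800, Pow(-2, 2), Mul(266, -2)), 377192), Add(75731, 463838)) = Mul(Add(Add(10800, 4, -532), 377192), 539569) = Mul(Add(10272, 377192), 539569) = Mul(387464, 539569) = 209063563016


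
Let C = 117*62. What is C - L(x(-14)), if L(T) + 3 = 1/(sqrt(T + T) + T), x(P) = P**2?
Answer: 1407857/194 + sqrt(2)/2716 ≈ 7257.0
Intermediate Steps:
C = 7254
L(T) = -3 + 1/(T + sqrt(2)*sqrt(T)) (L(T) = -3 + 1/(sqrt(T + T) + T) = -3 + 1/(sqrt(2*T) + T) = -3 + 1/(sqrt(2)*sqrt(T) + T) = -3 + 1/(T + sqrt(2)*sqrt(T)))
C - L(x(-14)) = 7254 - (1 - 3*(-14)**2 - 3*sqrt(2)*sqrt((-14)**2))/((-14)**2 + sqrt(2)*sqrt((-14)**2)) = 7254 - (1 - 3*196 - 3*sqrt(2)*sqrt(196))/(196 + sqrt(2)*sqrt(196)) = 7254 - (1 - 588 - 3*sqrt(2)*14)/(196 + sqrt(2)*14) = 7254 - (1 - 588 - 42*sqrt(2))/(196 + 14*sqrt(2)) = 7254 - (-587 - 42*sqrt(2))/(196 + 14*sqrt(2))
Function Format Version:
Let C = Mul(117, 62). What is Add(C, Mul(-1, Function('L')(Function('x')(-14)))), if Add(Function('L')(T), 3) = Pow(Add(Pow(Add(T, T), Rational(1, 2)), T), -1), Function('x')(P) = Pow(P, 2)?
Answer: Add(Rational(1407857, 194), Mul(Rational(1, 2716), Pow(2, Rational(1, 2)))) ≈ 7257.0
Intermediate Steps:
C = 7254
Function('L')(T) = Add(-3, Pow(Add(T, Mul(Pow(2, Rational(1, 2)), Pow(T, Rational(1, 2)))), -1)) (Function('L')(T) = Add(-3, Pow(Add(Pow(Add(T, T), Rational(1, 2)), T), -1)) = Add(-3, Pow(Add(Pow(Mul(2, T), Rational(1, 2)), T), -1)) = Add(-3, Pow(Add(Mul(Pow(2, Rational(1, 2)), Pow(T, Rational(1, 2))), T), -1)) = Add(-3, Pow(Add(T, Mul(Pow(2, Rational(1, 2)), Pow(T, Rational(1, 2)))), -1)))
Add(C, Mul(-1, Function('L')(Function('x')(-14)))) = Add(7254, Mul(-1, Mul(Pow(Add(Pow(-14, 2), Mul(Pow(2, Rational(1, 2)), Pow(Pow(-14, 2), Rational(1, 2)))), -1), Add(1, Mul(-3, Pow(-14, 2)), Mul(-3, Pow(2, Rational(1, 2)), Pow(Pow(-14, 2), Rational(1, 2))))))) = Add(7254, Mul(-1, Mul(Pow(Add(196, Mul(Pow(2, Rational(1, 2)), Pow(196, Rational(1, 2)))), -1), Add(1, Mul(-3, 196), Mul(-3, Pow(2, Rational(1, 2)), Pow(196, Rational(1, 2))))))) = Add(7254, Mul(-1, Mul(Pow(Add(196, Mul(Pow(2, Rational(1, 2)), 14)), -1), Add(1, -588, Mul(-3, Pow(2, Rational(1, 2)), 14))))) = Add(7254, Mul(-1, Mul(Pow(Add(196, Mul(14, Pow(2, Rational(1, 2)))), -1), Add(1, -588, Mul(-42, Pow(2, Rational(1, 2))))))) = Add(7254, Mul(-1, Mul(Pow(Add(196, Mul(14, Pow(2, Rational(1, 2)))), -1), Add(-587, Mul(-42, Pow(2, Rational(1, 2))))))) = Add(7254, Mul(-1, Pow(Add(196, Mul(14, Pow(2, Rational(1, 2)))), -1), Add(-587, Mul(-42, Pow(2, Rational(1, 2))))))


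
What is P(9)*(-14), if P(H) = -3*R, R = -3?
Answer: -126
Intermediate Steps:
P(H) = 9 (P(H) = -3*(-3) = 9)
P(9)*(-14) = 9*(-14) = -126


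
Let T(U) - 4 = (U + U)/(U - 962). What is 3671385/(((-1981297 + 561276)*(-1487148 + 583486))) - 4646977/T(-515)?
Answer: -2201870708327798272757/2225743384816519 ≈ -9.8927e+5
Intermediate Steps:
T(U) = 4 + 2*U/(-962 + U) (T(U) = 4 + (U + U)/(U - 962) = 4 + (2*U)/(-962 + U) = 4 + 2*U/(-962 + U))
3671385/(((-1981297 + 561276)*(-1487148 + 583486))) - 4646977/T(-515) = 3671385/(((-1981297 + 561276)*(-1487148 + 583486))) - 4646977*(-962 - 515)/(2*(-1924 + 3*(-515))) = 3671385/((-1420021*(-903662))) - 4646977*(-1477/(2*(-1924 - 1545))) = 3671385/1283219016902 - 4646977/(2*(-1/1477)*(-3469)) = 3671385*(1/1283219016902) - 4646977/6938/1477 = 3671385/1283219016902 - 4646977*1477/6938 = 3671385/1283219016902 - 6863585029/6938 = -2201870708327798272757/2225743384816519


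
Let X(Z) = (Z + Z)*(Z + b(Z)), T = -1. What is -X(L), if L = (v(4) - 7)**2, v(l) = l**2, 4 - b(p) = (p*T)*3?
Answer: -53136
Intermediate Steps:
b(p) = 4 + 3*p (b(p) = 4 - p*(-1)*3 = 4 - (-p)*3 = 4 - (-3)*p = 4 + 3*p)
L = 81 (L = (4**2 - 7)**2 = (16 - 7)**2 = 9**2 = 81)
X(Z) = 2*Z*(4 + 4*Z) (X(Z) = (Z + Z)*(Z + (4 + 3*Z)) = (2*Z)*(4 + 4*Z) = 2*Z*(4 + 4*Z))
-X(L) = -8*81*(1 + 81) = -8*81*82 = -1*53136 = -53136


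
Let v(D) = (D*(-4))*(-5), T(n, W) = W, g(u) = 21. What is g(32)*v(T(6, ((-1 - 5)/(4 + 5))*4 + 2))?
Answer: -280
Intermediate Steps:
v(D) = 20*D (v(D) = -4*D*(-5) = 20*D)
g(32)*v(T(6, ((-1 - 5)/(4 + 5))*4 + 2)) = 21*(20*(((-1 - 5)/(4 + 5))*4 + 2)) = 21*(20*(-6/9*4 + 2)) = 21*(20*(-6*1/9*4 + 2)) = 21*(20*(-2/3*4 + 2)) = 21*(20*(-8/3 + 2)) = 21*(20*(-2/3)) = 21*(-40/3) = -280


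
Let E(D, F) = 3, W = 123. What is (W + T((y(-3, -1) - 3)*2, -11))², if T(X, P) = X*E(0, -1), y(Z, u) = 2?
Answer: 13689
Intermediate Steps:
T(X, P) = 3*X (T(X, P) = X*3 = 3*X)
(W + T((y(-3, -1) - 3)*2, -11))² = (123 + 3*((2 - 3)*2))² = (123 + 3*(-1*2))² = (123 + 3*(-2))² = (123 - 6)² = 117² = 13689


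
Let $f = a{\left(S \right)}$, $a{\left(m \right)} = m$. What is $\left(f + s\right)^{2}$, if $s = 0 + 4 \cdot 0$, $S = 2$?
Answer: $4$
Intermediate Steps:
$f = 2$
$s = 0$ ($s = 0 + 0 = 0$)
$\left(f + s\right)^{2} = \left(2 + 0\right)^{2} = 2^{2} = 4$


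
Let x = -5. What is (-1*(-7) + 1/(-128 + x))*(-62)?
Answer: -57660/133 ≈ -433.53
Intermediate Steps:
(-1*(-7) + 1/(-128 + x))*(-62) = (-1*(-7) + 1/(-128 - 5))*(-62) = (7 + 1/(-133))*(-62) = (7 - 1/133)*(-62) = (930/133)*(-62) = -57660/133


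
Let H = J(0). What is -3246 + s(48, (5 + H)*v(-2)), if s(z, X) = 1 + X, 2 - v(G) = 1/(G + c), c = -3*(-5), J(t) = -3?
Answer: -42135/13 ≈ -3241.2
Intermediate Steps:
H = -3
c = 15
v(G) = 2 - 1/(15 + G) (v(G) = 2 - 1/(G + 15) = 2 - 1/(15 + G))
-3246 + s(48, (5 + H)*v(-2)) = -3246 + (1 + (5 - 3)*((29 + 2*(-2))/(15 - 2))) = -3246 + (1 + 2*((29 - 4)/13)) = -3246 + (1 + 2*((1/13)*25)) = -3246 + (1 + 2*(25/13)) = -3246 + (1 + 50/13) = -3246 + 63/13 = -42135/13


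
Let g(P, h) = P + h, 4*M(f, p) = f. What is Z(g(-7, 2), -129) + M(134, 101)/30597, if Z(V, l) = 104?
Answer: 6364243/61194 ≈ 104.00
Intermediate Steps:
M(f, p) = f/4
Z(g(-7, 2), -129) + M(134, 101)/30597 = 104 + ((1/4)*134)/30597 = 104 + (67/2)*(1/30597) = 104 + 67/61194 = 6364243/61194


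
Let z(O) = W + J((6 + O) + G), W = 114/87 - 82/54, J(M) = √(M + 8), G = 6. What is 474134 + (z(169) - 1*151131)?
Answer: 252911186/783 + 3*√21 ≈ 3.2302e+5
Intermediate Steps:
J(M) = √(8 + M)
W = -163/783 (W = 114*(1/87) - 82*1/54 = 38/29 - 41/27 = -163/783 ≈ -0.20817)
z(O) = -163/783 + √(20 + O) (z(O) = -163/783 + √(8 + ((6 + O) + 6)) = -163/783 + √(8 + (12 + O)) = -163/783 + √(20 + O))
474134 + (z(169) - 1*151131) = 474134 + ((-163/783 + √(20 + 169)) - 1*151131) = 474134 + ((-163/783 + √189) - 151131) = 474134 + ((-163/783 + 3*√21) - 151131) = 474134 + (-118335736/783 + 3*√21) = 252911186/783 + 3*√21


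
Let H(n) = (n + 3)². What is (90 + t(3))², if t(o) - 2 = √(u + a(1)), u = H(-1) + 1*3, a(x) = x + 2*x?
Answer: (92 + √10)² ≈ 9055.9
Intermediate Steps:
a(x) = 3*x
H(n) = (3 + n)²
u = 7 (u = (3 - 1)² + 1*3 = 2² + 3 = 4 + 3 = 7)
t(o) = 2 + √10 (t(o) = 2 + √(7 + 3*1) = 2 + √(7 + 3) = 2 + √10)
(90 + t(3))² = (90 + (2 + √10))² = (92 + √10)²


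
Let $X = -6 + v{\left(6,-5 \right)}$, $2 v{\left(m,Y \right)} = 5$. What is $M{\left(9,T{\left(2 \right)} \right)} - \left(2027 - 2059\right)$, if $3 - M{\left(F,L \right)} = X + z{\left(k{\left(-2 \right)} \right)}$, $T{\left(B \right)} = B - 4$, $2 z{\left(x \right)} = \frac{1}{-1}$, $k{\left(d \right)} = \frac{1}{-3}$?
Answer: $39$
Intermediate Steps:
$k{\left(d \right)} = - \frac{1}{3}$
$z{\left(x \right)} = - \frac{1}{2}$ ($z{\left(x \right)} = \frac{1}{2 \left(-1\right)} = \frac{1}{2} \left(-1\right) = - \frac{1}{2}$)
$v{\left(m,Y \right)} = \frac{5}{2}$ ($v{\left(m,Y \right)} = \frac{1}{2} \cdot 5 = \frac{5}{2}$)
$X = - \frac{7}{2}$ ($X = -6 + \frac{5}{2} = - \frac{7}{2} \approx -3.5$)
$T{\left(B \right)} = -4 + B$
$M{\left(F,L \right)} = 7$ ($M{\left(F,L \right)} = 3 - \left(- \frac{7}{2} - \frac{1}{2}\right) = 3 - -4 = 3 + 4 = 7$)
$M{\left(9,T{\left(2 \right)} \right)} - \left(2027 - 2059\right) = 7 - \left(2027 - 2059\right) = 7 - -32 = 7 + 32 = 39$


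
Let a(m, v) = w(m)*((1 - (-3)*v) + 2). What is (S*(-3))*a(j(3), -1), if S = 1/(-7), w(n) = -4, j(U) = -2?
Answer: 0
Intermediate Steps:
S = -1/7 ≈ -0.14286
a(m, v) = -12 - 12*v (a(m, v) = -4*((1 - (-3)*v) + 2) = -4*((1 + 3*v) + 2) = -4*(3 + 3*v) = -12 - 12*v)
(S*(-3))*a(j(3), -1) = (-1/7*(-3))*(-12 - 12*(-1)) = 3*(-12 + 12)/7 = (3/7)*0 = 0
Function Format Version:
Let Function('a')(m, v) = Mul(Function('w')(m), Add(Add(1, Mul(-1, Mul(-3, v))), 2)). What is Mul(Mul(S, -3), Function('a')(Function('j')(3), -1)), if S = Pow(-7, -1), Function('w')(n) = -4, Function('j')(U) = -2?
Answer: 0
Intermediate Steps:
S = Rational(-1, 7) ≈ -0.14286
Function('a')(m, v) = Add(-12, Mul(-12, v)) (Function('a')(m, v) = Mul(-4, Add(Add(1, Mul(-1, Mul(-3, v))), 2)) = Mul(-4, Add(Add(1, Mul(3, v)), 2)) = Mul(-4, Add(3, Mul(3, v))) = Add(-12, Mul(-12, v)))
Mul(Mul(S, -3), Function('a')(Function('j')(3), -1)) = Mul(Mul(Rational(-1, 7), -3), Add(-12, Mul(-12, -1))) = Mul(Rational(3, 7), Add(-12, 12)) = Mul(Rational(3, 7), 0) = 0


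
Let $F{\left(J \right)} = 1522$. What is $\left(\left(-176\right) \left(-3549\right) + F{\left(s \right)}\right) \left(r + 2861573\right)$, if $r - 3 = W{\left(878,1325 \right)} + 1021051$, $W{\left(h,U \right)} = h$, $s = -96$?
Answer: $2431641121730$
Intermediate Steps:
$r = 1021932$ ($r = 3 + \left(878 + 1021051\right) = 3 + 1021929 = 1021932$)
$\left(\left(-176\right) \left(-3549\right) + F{\left(s \right)}\right) \left(r + 2861573\right) = \left(\left(-176\right) \left(-3549\right) + 1522\right) \left(1021932 + 2861573\right) = \left(624624 + 1522\right) 3883505 = 626146 \cdot 3883505 = 2431641121730$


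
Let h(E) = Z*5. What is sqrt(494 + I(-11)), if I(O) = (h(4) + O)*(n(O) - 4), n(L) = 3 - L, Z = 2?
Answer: 22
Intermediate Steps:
h(E) = 10 (h(E) = 2*5 = 10)
I(O) = (-1 - O)*(10 + O) (I(O) = (10 + O)*((3 - O) - 4) = (10 + O)*(-1 - O) = (-1 - O)*(10 + O))
sqrt(494 + I(-11)) = sqrt(494 + (-10 - 1*(-11)**2 - 11*(-11))) = sqrt(494 + (-10 - 1*121 + 121)) = sqrt(494 + (-10 - 121 + 121)) = sqrt(494 - 10) = sqrt(484) = 22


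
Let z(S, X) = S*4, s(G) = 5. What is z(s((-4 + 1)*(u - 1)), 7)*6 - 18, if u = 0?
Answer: 102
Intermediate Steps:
z(S, X) = 4*S
z(s((-4 + 1)*(u - 1)), 7)*6 - 18 = (4*5)*6 - 18 = 20*6 - 18 = 120 - 18 = 102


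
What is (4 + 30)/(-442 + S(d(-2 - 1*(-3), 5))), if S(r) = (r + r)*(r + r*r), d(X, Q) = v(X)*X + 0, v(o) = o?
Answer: -17/219 ≈ -0.077626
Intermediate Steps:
d(X, Q) = X² (d(X, Q) = X*X + 0 = X² + 0 = X²)
S(r) = 2*r*(r + r²) (S(r) = (2*r)*(r + r²) = 2*r*(r + r²))
(4 + 30)/(-442 + S(d(-2 - 1*(-3), 5))) = (4 + 30)/(-442 + 2*((-2 - 1*(-3))²)²*(1 + (-2 - 1*(-3))²)) = 34/(-442 + 2*((-2 + 3)²)²*(1 + (-2 + 3)²)) = 34/(-442 + 2*(1²)²*(1 + 1²)) = 34/(-442 + 2*1²*(1 + 1)) = 34/(-442 + 2*1*2) = 34/(-442 + 4) = 34/(-438) = 34*(-1/438) = -17/219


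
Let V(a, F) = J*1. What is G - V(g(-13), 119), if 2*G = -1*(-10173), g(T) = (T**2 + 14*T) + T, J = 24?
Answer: 10125/2 ≈ 5062.5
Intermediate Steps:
g(T) = T**2 + 15*T
V(a, F) = 24 (V(a, F) = 24*1 = 24)
G = 10173/2 (G = (-1*(-10173))/2 = (1/2)*10173 = 10173/2 ≈ 5086.5)
G - V(g(-13), 119) = 10173/2 - 1*24 = 10173/2 - 24 = 10125/2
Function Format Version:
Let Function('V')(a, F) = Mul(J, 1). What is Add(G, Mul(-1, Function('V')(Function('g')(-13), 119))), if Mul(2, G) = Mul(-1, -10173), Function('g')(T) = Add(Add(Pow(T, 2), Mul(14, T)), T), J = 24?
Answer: Rational(10125, 2) ≈ 5062.5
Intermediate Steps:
Function('g')(T) = Add(Pow(T, 2), Mul(15, T))
Function('V')(a, F) = 24 (Function('V')(a, F) = Mul(24, 1) = 24)
G = Rational(10173, 2) (G = Mul(Rational(1, 2), Mul(-1, -10173)) = Mul(Rational(1, 2), 10173) = Rational(10173, 2) ≈ 5086.5)
Add(G, Mul(-1, Function('V')(Function('g')(-13), 119))) = Add(Rational(10173, 2), Mul(-1, 24)) = Add(Rational(10173, 2), -24) = Rational(10125, 2)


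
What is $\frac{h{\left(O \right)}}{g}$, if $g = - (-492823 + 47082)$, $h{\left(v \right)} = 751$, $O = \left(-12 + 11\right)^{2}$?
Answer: $\frac{751}{445741} \approx 0.0016848$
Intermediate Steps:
$O = 1$ ($O = \left(-1\right)^{2} = 1$)
$g = 445741$ ($g = \left(-1\right) \left(-445741\right) = 445741$)
$\frac{h{\left(O \right)}}{g} = \frac{751}{445741}$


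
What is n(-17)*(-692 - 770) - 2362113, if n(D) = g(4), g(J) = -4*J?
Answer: -2338721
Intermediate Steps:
n(D) = -16 (n(D) = -4*4 = -16)
n(-17)*(-692 - 770) - 2362113 = -16*(-692 - 770) - 2362113 = -16*(-1462) - 2362113 = 23392 - 2362113 = -2338721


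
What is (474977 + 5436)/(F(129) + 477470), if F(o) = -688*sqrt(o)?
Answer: 114691397555/113958269762 + 82631036*sqrt(129)/56979134881 ≈ 1.0229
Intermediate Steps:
(474977 + 5436)/(F(129) + 477470) = (474977 + 5436)/(-688*sqrt(129) + 477470) = 480413/(477470 - 688*sqrt(129))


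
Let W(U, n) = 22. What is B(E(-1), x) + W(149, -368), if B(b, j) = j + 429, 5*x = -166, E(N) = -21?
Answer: 2089/5 ≈ 417.80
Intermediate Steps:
x = -166/5 (x = (⅕)*(-166) = -166/5 ≈ -33.200)
B(b, j) = 429 + j
B(E(-1), x) + W(149, -368) = (429 - 166/5) + 22 = 1979/5 + 22 = 2089/5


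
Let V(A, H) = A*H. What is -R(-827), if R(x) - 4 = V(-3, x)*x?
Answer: 2051783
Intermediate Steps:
R(x) = 4 - 3*x² (R(x) = 4 + (-3*x)*x = 4 - 3*x²)
-R(-827) = -(4 - 3*(-827)²) = -(4 - 3*683929) = -(4 - 2051787) = -1*(-2051783) = 2051783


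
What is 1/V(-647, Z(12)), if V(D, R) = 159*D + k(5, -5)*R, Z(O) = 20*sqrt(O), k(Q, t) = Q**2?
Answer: -34291/3526618043 - 1000*sqrt(3)/10579854129 ≈ -9.8872e-6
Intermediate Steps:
V(D, R) = 25*R + 159*D (V(D, R) = 159*D + 5**2*R = 159*D + 25*R = 25*R + 159*D)
1/V(-647, Z(12)) = 1/(25*(20*sqrt(12)) + 159*(-647)) = 1/(25*(20*(2*sqrt(3))) - 102873) = 1/(25*(40*sqrt(3)) - 102873) = 1/(1000*sqrt(3) - 102873) = 1/(-102873 + 1000*sqrt(3))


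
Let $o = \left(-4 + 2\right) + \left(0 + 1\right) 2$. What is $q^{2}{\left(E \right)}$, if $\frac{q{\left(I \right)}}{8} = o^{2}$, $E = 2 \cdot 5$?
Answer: $0$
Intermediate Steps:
$E = 10$
$o = 0$ ($o = -2 + 1 \cdot 2 = -2 + 2 = 0$)
$q{\left(I \right)} = 0$ ($q{\left(I \right)} = 8 \cdot 0^{2} = 8 \cdot 0 = 0$)
$q^{2}{\left(E \right)} = 0^{2} = 0$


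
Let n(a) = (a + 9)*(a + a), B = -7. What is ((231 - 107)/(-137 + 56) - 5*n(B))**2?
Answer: 125798656/6561 ≈ 19174.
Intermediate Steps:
n(a) = 2*a*(9 + a) (n(a) = (9 + a)*(2*a) = 2*a*(9 + a))
((231 - 107)/(-137 + 56) - 5*n(B))**2 = ((231 - 107)/(-137 + 56) - 10*(-7)*(9 - 7))**2 = (124/(-81) - 10*(-7)*2)**2 = (124*(-1/81) - 5*(-28))**2 = (-124/81 + 140)**2 = (11216/81)**2 = 125798656/6561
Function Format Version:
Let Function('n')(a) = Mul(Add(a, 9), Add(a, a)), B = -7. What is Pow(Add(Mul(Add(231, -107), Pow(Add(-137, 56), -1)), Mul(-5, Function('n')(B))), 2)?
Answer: Rational(125798656, 6561) ≈ 19174.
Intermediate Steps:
Function('n')(a) = Mul(2, a, Add(9, a)) (Function('n')(a) = Mul(Add(9, a), Mul(2, a)) = Mul(2, a, Add(9, a)))
Pow(Add(Mul(Add(231, -107), Pow(Add(-137, 56), -1)), Mul(-5, Function('n')(B))), 2) = Pow(Add(Mul(Add(231, -107), Pow(Add(-137, 56), -1)), Mul(-5, Mul(2, -7, Add(9, -7)))), 2) = Pow(Add(Mul(124, Pow(-81, -1)), Mul(-5, Mul(2, -7, 2))), 2) = Pow(Add(Mul(124, Rational(-1, 81)), Mul(-5, -28)), 2) = Pow(Add(Rational(-124, 81), 140), 2) = Pow(Rational(11216, 81), 2) = Rational(125798656, 6561)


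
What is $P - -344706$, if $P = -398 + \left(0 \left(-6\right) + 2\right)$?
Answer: $344310$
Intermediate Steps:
$P = -396$ ($P = -398 + \left(0 + 2\right) = -398 + 2 = -396$)
$P - -344706 = -396 - -344706 = -396 + 344706 = 344310$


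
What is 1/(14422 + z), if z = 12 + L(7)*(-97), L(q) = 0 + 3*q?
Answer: 1/12397 ≈ 8.0665e-5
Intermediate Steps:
L(q) = 3*q
z = -2025 (z = 12 + (3*7)*(-97) = 12 + 21*(-97) = 12 - 2037 = -2025)
1/(14422 + z) = 1/(14422 - 2025) = 1/12397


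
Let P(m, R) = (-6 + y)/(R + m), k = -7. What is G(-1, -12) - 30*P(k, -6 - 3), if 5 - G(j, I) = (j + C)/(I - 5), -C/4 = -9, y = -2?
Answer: -135/17 ≈ -7.9412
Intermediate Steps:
C = 36 (C = -4*(-9) = 36)
G(j, I) = 5 - (36 + j)/(-5 + I) (G(j, I) = 5 - (j + 36)/(I - 5) = 5 - (36 + j)/(-5 + I))
P(m, R) = -8/(R + m) (P(m, R) = (-6 - 2)/(R + m) = -8/(R + m))
G(-1, -12) - 30*P(k, -6 - 3) = (-61 - 1*(-1) + 5*(-12))/(-5 - 12) - (-240)/((-6 - 3) - 7) = (-61 + 1 - 60)/(-17) - (-240)/(-9 - 7) = -1/17*(-120) - (-240)/(-16) = 120/17 - (-240)*(-1)/16 = 120/17 - 30*1/2 = 120/17 - 15 = -135/17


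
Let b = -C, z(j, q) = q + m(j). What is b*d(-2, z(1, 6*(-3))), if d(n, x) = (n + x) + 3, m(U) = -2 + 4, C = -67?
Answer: -1005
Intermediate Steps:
m(U) = 2
z(j, q) = 2 + q (z(j, q) = q + 2 = 2 + q)
d(n, x) = 3 + n + x
b = 67 (b = -1*(-67) = 67)
b*d(-2, z(1, 6*(-3))) = 67*(3 - 2 + (2 + 6*(-3))) = 67*(3 - 2 + (2 - 18)) = 67*(3 - 2 - 16) = 67*(-15) = -1005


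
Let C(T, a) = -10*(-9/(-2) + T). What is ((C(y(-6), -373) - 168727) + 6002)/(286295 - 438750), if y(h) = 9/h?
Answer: 32551/30491 ≈ 1.0676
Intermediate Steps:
C(T, a) = -45 - 10*T (C(T, a) = -10*(-9*(-1/2) + T) = -10*(9/2 + T) = -45 - 10*T)
((C(y(-6), -373) - 168727) + 6002)/(286295 - 438750) = (((-45 - 90/(-6)) - 168727) + 6002)/(286295 - 438750) = (((-45 - 90*(-1)/6) - 168727) + 6002)/(-152455) = (((-45 - 10*(-3/2)) - 168727) + 6002)*(-1/152455) = (((-45 + 15) - 168727) + 6002)*(-1/152455) = ((-30 - 168727) + 6002)*(-1/152455) = (-168757 + 6002)*(-1/152455) = -162755*(-1/152455) = 32551/30491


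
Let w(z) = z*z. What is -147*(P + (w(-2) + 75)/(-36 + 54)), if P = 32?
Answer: -32095/6 ≈ -5349.2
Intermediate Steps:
w(z) = z²
-147*(P + (w(-2) + 75)/(-36 + 54)) = -147*(32 + ((-2)² + 75)/(-36 + 54)) = -147*(32 + (4 + 75)/18) = -147*(32 + 79*(1/18)) = -147*(32 + 79/18) = -147*655/18 = -32095/6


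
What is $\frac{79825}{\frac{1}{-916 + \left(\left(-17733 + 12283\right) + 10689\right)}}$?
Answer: $345083475$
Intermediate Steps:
$\frac{79825}{\frac{1}{-916 + \left(\left(-17733 + 12283\right) + 10689\right)}} = \frac{79825}{\frac{1}{-916 + \left(-5450 + 10689\right)}} = \frac{79825}{\frac{1}{-916 + 5239}} = \frac{79825}{\frac{1}{4323}} = 79825 \frac{1}{\frac{1}{4323}} = 79825 \cdot 4323 = 345083475$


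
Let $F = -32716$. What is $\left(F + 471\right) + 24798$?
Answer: $-7447$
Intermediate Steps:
$\left(F + 471\right) + 24798 = \left(-32716 + 471\right) + 24798 = -32245 + 24798 = -7447$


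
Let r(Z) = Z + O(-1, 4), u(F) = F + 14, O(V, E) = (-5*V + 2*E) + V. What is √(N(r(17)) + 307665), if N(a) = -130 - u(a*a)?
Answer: 2*√76670 ≈ 553.79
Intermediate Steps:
O(V, E) = -4*V + 2*E
u(F) = 14 + F
r(Z) = 12 + Z (r(Z) = Z + (-4*(-1) + 2*4) = Z + (4 + 8) = Z + 12 = 12 + Z)
N(a) = -144 - a² (N(a) = -130 - (14 + a*a) = -130 - (14 + a²) = -130 + (-14 - a²) = -144 - a²)
√(N(r(17)) + 307665) = √((-144 - (12 + 17)²) + 307665) = √((-144 - 1*29²) + 307665) = √((-144 - 1*841) + 307665) = √((-144 - 841) + 307665) = √(-985 + 307665) = √306680 = 2*√76670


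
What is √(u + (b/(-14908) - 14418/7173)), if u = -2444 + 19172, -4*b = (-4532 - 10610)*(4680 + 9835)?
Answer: √1840951716583175522/11881676 ≈ 114.19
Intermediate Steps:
b = 109893065/2 (b = -(-4532 - 10610)*(4680 + 9835)/4 = -(-7571)*14515/2 = -¼*(-219786130) = 109893065/2 ≈ 5.4947e+7)
u = 16728
√(u + (b/(-14908) - 14418/7173)) = √(16728 + ((109893065/2)/(-14908) - 14418/7173)) = √(16728 + ((109893065/2)*(-1/14908) - 14418*1/7173)) = √(16728 + (-109893065/29816 - 1602/797)) = √(16728 - 87632538037/23763352) = √(309880814219/23763352) = √1840951716583175522/11881676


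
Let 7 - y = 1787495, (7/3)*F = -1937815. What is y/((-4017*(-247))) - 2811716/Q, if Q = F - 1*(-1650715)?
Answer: -7447860556417/1424192522610 ≈ -5.2295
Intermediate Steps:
F = -5813445/7 (F = (3/7)*(-1937815) = -5813445/7 ≈ -8.3049e+5)
y = -1787488 (y = 7 - 1*1787495 = 7 - 1787495 = -1787488)
Q = 5741560/7 (Q = -5813445/7 - 1*(-1650715) = -5813445/7 + 1650715 = 5741560/7 ≈ 8.2022e+5)
y/((-4017*(-247))) - 2811716/Q = -1787488/((-4017*(-247))) - 2811716/5741560/7 = -1787488/992199 - 2811716*7/5741560 = -1787488*1/992199 - 4920503/1435390 = -1787488/992199 - 4920503/1435390 = -7447860556417/1424192522610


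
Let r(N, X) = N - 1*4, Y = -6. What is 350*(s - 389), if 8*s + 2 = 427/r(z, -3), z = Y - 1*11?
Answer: -1645525/12 ≈ -1.3713e+5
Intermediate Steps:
z = -17 (z = -6 - 1*11 = -6 - 11 = -17)
r(N, X) = -4 + N (r(N, X) = N - 4 = -4 + N)
s = -67/24 (s = -¼ + (427/(-4 - 17))/8 = -¼ + (427/(-21))/8 = -¼ + (427*(-1/21))/8 = -¼ + (⅛)*(-61/3) = -¼ - 61/24 = -67/24 ≈ -2.7917)
350*(s - 389) = 350*(-67/24 - 389) = 350*(-9403/24) = -1645525/12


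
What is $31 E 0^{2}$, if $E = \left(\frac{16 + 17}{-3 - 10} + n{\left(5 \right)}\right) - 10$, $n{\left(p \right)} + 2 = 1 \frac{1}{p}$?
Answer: $0$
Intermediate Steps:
$n{\left(p \right)} = -2 + \frac{1}{p}$ ($n{\left(p \right)} = -2 + 1 \frac{1}{p} = -2 + \frac{1}{p}$)
$E = - \frac{932}{65}$ ($E = \left(\frac{16 + 17}{-3 - 10} - \left(2 - \frac{1}{5}\right)\right) - 10 = \left(\frac{33}{-13} + \left(-2 + \frac{1}{5}\right)\right) - 10 = \left(33 \left(- \frac{1}{13}\right) - \frac{9}{5}\right) - 10 = \left(- \frac{33}{13} - \frac{9}{5}\right) - 10 = - \frac{282}{65} - 10 = - \frac{932}{65} \approx -14.338$)
$31 E 0^{2} = 31 \left(- \frac{932}{65}\right) 0^{2} = \left(- \frac{28892}{65}\right) 0 = 0$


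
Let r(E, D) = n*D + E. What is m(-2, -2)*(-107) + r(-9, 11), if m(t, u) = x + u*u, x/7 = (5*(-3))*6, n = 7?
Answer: 67050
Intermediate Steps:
x = -630 (x = 7*((5*(-3))*6) = 7*(-15*6) = 7*(-90) = -630)
r(E, D) = E + 7*D (r(E, D) = 7*D + E = E + 7*D)
m(t, u) = -630 + u² (m(t, u) = -630 + u*u = -630 + u²)
m(-2, -2)*(-107) + r(-9, 11) = (-630 + (-2)²)*(-107) + (-9 + 7*11) = (-630 + 4)*(-107) + (-9 + 77) = -626*(-107) + 68 = 66982 + 68 = 67050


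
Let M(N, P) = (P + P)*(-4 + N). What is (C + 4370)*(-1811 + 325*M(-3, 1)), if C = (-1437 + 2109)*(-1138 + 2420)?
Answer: -5507824514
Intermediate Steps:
C = 861504 (C = 672*1282 = 861504)
M(N, P) = 2*P*(-4 + N) (M(N, P) = (2*P)*(-4 + N) = 2*P*(-4 + N))
(C + 4370)*(-1811 + 325*M(-3, 1)) = (861504 + 4370)*(-1811 + 325*(2*1*(-4 - 3))) = 865874*(-1811 + 325*(2*1*(-7))) = 865874*(-1811 + 325*(-14)) = 865874*(-1811 - 4550) = 865874*(-6361) = -5507824514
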